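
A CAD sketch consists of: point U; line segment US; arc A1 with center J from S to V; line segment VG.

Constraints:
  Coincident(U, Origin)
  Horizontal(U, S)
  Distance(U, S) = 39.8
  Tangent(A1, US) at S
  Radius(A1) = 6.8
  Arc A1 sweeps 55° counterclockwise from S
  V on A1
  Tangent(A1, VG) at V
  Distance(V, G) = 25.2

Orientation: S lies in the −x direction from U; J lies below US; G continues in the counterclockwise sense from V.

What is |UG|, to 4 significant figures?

64.29

U is at the origin; U and S share the same y with |US| = 39.8 and S on the −x side, so S = (-39.80, 0.000). The tangent condition forces JS to be normal to US, so J = S + (0, -6.8) = (-39.80, -6.800). On A1, S sits at bearing 90° from J; a 55° counterclockwise sweep puts V at bearing 145°, so V = J + 6.8·(cos 145°, sin 145°) = (-45.37, -2.900). The tangent condition forces JV to be normal to VG, so VG runs along (−sin 145°, cos 145°); with |VG| = 25.2, G = (-59.82, -23.54). Then |UG| = |G − U| = 64.29.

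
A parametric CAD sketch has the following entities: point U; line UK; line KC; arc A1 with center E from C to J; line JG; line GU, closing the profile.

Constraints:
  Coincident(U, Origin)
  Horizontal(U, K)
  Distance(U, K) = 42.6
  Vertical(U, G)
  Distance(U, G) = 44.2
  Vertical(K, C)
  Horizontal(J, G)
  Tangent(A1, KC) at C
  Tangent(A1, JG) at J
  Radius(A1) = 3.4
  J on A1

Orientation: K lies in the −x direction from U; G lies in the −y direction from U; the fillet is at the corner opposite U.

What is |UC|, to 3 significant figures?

59.0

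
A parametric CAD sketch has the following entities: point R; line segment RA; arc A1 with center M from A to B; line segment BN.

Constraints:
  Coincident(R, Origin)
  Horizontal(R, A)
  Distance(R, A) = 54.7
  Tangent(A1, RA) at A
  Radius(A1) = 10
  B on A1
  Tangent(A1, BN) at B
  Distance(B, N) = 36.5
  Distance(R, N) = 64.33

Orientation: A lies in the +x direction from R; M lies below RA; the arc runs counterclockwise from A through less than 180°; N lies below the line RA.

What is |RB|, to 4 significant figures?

45.79

Checks: |MB| = 10.00 ✓; ∠(MB, BN) = 90.00° ✓; |BN| = 36.50 ✓; |RN| = 64.33 ✓.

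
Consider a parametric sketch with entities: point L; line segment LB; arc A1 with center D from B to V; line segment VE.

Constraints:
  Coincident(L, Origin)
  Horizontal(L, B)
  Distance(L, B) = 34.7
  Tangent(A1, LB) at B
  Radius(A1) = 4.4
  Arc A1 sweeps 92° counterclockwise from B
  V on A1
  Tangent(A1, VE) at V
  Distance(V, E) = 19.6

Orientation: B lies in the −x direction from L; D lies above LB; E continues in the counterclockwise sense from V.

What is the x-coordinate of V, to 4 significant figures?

-30.30

L is at the origin; L and B share the same y with |LB| = 34.7 and B on the −x side, so B = (-34.70, 0.000). Tangency of A1 to LB means the radius DB is perpendicular to LB, so D = B + (0, 4.4) = (-34.70, 4.400). On A1, B sits at bearing -90° from D; a 92° counterclockwise sweep puts V at bearing 2°, so V = D + 4.4·(cos 2°, sin 2°) = (-30.30, 4.554). So V.x = -30.30.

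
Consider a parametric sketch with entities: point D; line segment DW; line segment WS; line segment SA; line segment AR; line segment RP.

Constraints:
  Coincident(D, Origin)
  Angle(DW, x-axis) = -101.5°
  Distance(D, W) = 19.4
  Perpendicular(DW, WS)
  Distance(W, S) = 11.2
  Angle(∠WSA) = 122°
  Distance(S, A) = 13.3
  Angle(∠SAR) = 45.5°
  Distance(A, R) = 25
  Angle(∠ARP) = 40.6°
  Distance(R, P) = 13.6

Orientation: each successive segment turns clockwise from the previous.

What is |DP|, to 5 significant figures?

20.775

∠SAR = 45.5° gives AR at -24.000° from the x-axis; with |AR| = 25.0, R = (3.3380, -14.488). ∠ARP = 40.6° gives RP at -163.40° from the x-axis; with |RP| = 13.6, P = (-9.6952, -18.374). Then |DP| = |P − D| = 20.775.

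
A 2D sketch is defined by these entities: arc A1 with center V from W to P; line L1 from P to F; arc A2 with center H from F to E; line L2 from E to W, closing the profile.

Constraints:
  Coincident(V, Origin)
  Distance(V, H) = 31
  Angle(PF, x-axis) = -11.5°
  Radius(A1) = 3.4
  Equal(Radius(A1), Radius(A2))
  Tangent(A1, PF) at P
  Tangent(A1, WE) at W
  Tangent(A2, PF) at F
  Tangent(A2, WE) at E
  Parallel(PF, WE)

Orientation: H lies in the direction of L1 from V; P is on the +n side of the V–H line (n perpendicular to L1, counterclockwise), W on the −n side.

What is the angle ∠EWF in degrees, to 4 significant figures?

12.37°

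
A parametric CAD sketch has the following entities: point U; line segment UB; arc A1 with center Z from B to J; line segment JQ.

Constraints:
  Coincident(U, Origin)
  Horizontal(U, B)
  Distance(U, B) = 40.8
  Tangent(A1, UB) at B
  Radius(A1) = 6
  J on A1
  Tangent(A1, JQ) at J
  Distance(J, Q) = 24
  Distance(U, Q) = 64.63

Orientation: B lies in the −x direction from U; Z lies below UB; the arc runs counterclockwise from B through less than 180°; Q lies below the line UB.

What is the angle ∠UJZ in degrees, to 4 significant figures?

45.99°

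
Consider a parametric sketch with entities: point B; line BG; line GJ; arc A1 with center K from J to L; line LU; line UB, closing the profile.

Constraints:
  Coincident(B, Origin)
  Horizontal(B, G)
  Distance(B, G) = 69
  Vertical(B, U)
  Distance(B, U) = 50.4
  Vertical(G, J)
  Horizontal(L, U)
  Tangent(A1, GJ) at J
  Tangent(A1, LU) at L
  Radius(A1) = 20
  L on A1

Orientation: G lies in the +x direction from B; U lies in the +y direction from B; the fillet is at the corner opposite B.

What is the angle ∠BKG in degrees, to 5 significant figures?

91.525°

B is at the origin; BG is horizontal with |BG| = 69.0 and G on the +x side, so G = (69.000, 0.0000). BU is vertical with |BU| = 50.4 and U on the +y side, so U = (0.0000, 50.400). The virtual corner opposite B is at (69.000, 50.400). The tangent condition forces KJ to be normal to GJ and tangency of A1 to LU means the radius KL is perpendicular to LU, with radius 20.0, so the center K sits 20.0 in from both sides at K = (49.000, 30.400). Then cos ∠BKG = KB·KG / (|KB||KG|), giving 91.525°.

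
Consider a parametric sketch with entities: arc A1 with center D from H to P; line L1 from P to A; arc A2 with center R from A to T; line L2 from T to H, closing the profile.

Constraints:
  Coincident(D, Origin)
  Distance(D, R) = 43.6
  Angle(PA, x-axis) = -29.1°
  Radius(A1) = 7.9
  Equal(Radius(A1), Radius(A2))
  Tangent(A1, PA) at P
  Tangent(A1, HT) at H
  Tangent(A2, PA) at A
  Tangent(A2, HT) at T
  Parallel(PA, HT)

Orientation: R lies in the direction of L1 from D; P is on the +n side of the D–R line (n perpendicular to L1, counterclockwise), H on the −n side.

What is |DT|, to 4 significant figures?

44.31

The slot axis is L1's direction at -29.1°, so u = (cos -29.1°, sin -29.1°) = (0.8738, -0.4863) and n = (−sin -29.1°, cos -29.1°) = (0.4863, 0.8738). D is at the origin and R lies 43.6 along u from D, so R = 43.6·u = (38.10, -21.20). Tangency of A1 to both parallel lines with radius 7.9 puts P and H at D ± 7.9·n: P = (3.842, 6.903), H = (-3.842, -6.903). Equal radii place A and T the same way about R: A = R + 7.9·n = (41.94, -14.30), T = R − 7.9·n = (34.25, -28.11). Then |DT| = |T − D| = 44.31.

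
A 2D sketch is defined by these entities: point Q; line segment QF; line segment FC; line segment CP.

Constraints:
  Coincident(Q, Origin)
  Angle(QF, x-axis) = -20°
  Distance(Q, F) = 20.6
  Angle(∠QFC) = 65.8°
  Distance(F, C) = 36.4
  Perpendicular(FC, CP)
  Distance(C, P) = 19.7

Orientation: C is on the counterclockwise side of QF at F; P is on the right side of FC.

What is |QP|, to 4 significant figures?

47.57

∠QFC = 65.8°, so FC runs at -20.0° + (180° − 65.8°) = 94.20° from the x-axis; with |FC| = 36.4, C = F + 36.4·(cos 94.20°, sin 94.20°) = (16.69, 29.26). The perpendicularity gives CP at right angles to FC; with |CP| = 19.7 on the right of FC, P = C + 19.7·(0.9973, 0.07324) = (36.34, 30.70). Then |QP| = |P − Q| = 47.57.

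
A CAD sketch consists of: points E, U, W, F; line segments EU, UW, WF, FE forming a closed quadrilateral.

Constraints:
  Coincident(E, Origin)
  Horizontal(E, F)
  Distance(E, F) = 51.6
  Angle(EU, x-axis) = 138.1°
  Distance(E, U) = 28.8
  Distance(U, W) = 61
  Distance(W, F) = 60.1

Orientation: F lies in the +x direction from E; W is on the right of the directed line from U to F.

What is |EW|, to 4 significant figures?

36.53

Checks: |UW| = 61.00 ✓; |WF| = 60.10 ✓.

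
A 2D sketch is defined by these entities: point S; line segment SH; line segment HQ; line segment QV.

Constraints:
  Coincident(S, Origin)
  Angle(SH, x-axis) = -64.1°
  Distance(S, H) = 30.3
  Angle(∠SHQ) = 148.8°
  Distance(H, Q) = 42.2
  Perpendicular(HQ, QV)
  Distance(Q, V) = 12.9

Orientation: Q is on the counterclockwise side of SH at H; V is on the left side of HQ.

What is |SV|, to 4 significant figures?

68.17

S is at the origin; SH runs at -64.1° with length 30.3, so H = 30.3·(cos -64.1°, sin -64.1°) = (13.24, -27.26). ∠SHQ = 148.8°, so HQ runs at -64.1° + (180° − 148.8°) = -32.90° from the x-axis; with |HQ| = 42.2, Q = H + 42.2·(cos -32.90°, sin -32.90°) = (48.67, -50.18). HQ is perpendicular to QV; with |QV| = 12.9 on the left of HQ, V = Q + 12.9·(0.5432, 0.8396) = (55.67, -39.35). Then |SV| = |V − S| = 68.17.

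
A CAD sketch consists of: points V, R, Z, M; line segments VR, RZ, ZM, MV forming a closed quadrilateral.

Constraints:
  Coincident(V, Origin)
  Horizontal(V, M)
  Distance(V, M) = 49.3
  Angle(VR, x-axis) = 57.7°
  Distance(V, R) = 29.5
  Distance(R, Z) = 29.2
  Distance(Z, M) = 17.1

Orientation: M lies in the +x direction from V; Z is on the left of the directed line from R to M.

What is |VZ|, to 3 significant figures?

46.5

V is at the origin; V and M share the same y with |VM| = 49.3 and M in +x, so M = (49.3, 0). VR runs at 57.7° with |VR| = 29.5, so R = (15.8, 24.9). Z is determined by |RZ| = 29.2 and |ZM| = 17.1 together: it lies at the intersection of circle(R, 29.2) and circle(M, 17.1). With |RM| = 41.8, the foot of the radical line on RM is 27.6 from R and the perpendicular offset is √(29.2² − 27.6²) = 9.54. Taking the left-of-RM solution: Z = (43.6, 16.1).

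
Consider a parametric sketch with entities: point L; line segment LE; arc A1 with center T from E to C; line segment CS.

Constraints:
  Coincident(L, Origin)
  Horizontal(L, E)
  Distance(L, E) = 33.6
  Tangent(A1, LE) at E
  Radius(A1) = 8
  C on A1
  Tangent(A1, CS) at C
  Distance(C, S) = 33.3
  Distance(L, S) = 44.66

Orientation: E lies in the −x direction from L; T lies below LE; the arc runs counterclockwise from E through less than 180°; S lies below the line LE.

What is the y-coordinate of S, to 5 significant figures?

-39.658

L is at the origin; L and E share the same y with |LE| = 33.6 and E on the −x side, so E = (-33.600, 0.0000). Since A1 is tangent to LE there, TE ⟂ LE, so T = E + (0, -8) = (-33.600, -8.0000). Since TC ⟂ CS (tangency), |TS| = √(8.0² + 33.3²) = 34.247 regardless of where C sits on A1. So S lies on both circle(L, 44.66) and circle(T, 34.247); the below-LE intersection is S = (-20.537, -39.658). C is the foot of the tangent from S: C = (-40.078, -12.695).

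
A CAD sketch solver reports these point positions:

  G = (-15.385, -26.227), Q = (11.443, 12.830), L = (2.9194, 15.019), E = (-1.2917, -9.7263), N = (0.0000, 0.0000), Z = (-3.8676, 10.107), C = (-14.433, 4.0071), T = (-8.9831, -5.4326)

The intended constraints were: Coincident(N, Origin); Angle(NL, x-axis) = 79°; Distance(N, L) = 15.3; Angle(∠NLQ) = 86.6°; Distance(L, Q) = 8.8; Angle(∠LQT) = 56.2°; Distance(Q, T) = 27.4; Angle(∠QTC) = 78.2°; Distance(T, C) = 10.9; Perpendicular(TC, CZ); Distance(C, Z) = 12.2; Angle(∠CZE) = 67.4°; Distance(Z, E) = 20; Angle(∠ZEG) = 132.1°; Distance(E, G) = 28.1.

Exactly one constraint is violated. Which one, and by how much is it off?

Distance(E, G) = 28.1 — off by 6.40.

N = (0.00, 0.00) ✓; NL at 79.00° ✓; |NL| = 15.30 ✓; ∠NLQ = 86.60° ✓; |LQ| = 8.800 ✓; ∠LQT = 56.20° ✓; |QT| = 27.40 ✓; ∠QTC = 78.20° ✓; |TC| = 10.90 ✓; ∠(TC, CZ) = 90.00° ✓; |CZ| = 12.20 ✓; ∠CZE = 67.40° ✓; |ZE| = 20.00 ✓; ∠ZEG = 132.1° ✓; |EG| = 21.70 ✗.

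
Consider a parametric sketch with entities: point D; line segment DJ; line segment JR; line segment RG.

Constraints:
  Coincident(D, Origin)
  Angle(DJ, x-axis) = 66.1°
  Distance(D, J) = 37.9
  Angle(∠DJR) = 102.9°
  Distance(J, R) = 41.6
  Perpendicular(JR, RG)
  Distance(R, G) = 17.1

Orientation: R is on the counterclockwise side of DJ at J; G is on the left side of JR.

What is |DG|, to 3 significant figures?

53.9

D is at the origin; DJ runs at 66.1° with length 37.9, so J = 37.9·(cos 66.1°, sin 66.1°) = (15.4, 34.7). ∠DJR = 102.9°, so JR runs at 66.1° + (180° − 102.9°) = 143° from the x-axis; with |JR| = 41.6, R = J + 41.6·(cos 143°, sin 143°) = (-18.0, 59.6). The perpendicularity gives RG at right angles to JR; with |RG| = 17.1 on the left of JR, G = R + 17.1·(-0.599, -0.801) = (-28.2, 45.9). Then |DG| = |G − D| = 53.9.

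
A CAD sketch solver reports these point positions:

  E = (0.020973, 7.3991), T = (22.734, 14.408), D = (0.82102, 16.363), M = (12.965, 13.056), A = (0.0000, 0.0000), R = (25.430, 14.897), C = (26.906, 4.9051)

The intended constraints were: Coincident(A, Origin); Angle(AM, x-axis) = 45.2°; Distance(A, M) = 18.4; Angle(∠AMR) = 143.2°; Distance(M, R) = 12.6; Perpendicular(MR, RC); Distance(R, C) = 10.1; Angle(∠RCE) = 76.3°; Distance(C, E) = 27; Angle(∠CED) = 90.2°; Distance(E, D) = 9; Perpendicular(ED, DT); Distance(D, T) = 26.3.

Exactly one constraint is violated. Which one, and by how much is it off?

Distance(D, T) = 26.3 — off by 4.30.

A = (0.00, 0.00) ✓; AM at 45.20° ✓; |AM| = 18.40 ✓; ∠AMR = 143.2° ✓; |MR| = 12.60 ✓; ∠(MR, RC) = 90.00° ✓; |RC| = 10.10 ✓; ∠RCE = 76.30° ✓; |CE| = 27.00 ✓; ∠CED = 90.20° ✓; |ED| = 9.000 ✓; ∠(ED, DT) = 90.00° ✓; |DT| = 22.00 ✗.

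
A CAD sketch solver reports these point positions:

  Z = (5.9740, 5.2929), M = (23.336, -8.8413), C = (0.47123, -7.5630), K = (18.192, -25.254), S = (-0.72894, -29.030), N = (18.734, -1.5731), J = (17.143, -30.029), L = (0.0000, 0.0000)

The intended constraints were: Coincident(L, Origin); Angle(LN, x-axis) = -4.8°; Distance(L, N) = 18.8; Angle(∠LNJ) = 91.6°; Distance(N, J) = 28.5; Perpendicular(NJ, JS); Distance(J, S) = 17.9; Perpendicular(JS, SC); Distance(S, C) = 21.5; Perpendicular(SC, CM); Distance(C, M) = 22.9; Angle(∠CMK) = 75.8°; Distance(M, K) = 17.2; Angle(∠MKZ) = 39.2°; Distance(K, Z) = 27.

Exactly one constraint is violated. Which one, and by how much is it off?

Distance(K, Z) = 27 — off by 5.90.

L = (0.00, 0.00) ✓; LN at -4.800° ✓; |LN| = 18.80 ✓; ∠LNJ = 91.60° ✓; |NJ| = 28.50 ✓; ∠(NJ, JS) = 90.00° ✓; |JS| = 17.90 ✓; ∠(JS, SC) = 90.00° ✓; |SC| = 21.50 ✓; ∠(SC, CM) = 90.00° ✓; |CM| = 22.90 ✓; ∠CMK = 75.80° ✓; |MK| = 17.20 ✓; ∠MKZ = 39.20° ✓; |KZ| = 32.90 ✗.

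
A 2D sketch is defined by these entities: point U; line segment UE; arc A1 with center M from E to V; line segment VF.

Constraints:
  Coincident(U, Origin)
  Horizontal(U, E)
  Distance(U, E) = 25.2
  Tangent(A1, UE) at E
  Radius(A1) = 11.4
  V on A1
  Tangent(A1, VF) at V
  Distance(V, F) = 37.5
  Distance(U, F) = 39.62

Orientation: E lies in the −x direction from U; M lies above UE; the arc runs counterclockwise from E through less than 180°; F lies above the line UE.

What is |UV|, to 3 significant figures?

16.3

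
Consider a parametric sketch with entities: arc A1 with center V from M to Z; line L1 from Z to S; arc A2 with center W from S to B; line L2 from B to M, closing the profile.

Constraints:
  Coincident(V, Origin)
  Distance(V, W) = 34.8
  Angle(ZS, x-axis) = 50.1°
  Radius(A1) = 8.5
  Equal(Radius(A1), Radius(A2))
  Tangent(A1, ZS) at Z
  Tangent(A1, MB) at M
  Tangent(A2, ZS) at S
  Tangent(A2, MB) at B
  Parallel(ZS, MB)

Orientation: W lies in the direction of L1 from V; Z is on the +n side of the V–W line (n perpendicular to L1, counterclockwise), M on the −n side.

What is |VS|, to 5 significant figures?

35.823

The slot axis is L1's direction at 50.1°, so u = (cos 50.1°, sin 50.1°) = (0.64145, 0.76717) and n = (−sin 50.1°, cos 50.1°) = (-0.76717, 0.64145). V is at the origin and W lies 34.8 along u from V, so W = 34.8·u = (22.322, 26.697). Tangency of A1 to both parallel lines with radius 8.5 puts Z and M at V ± 8.5·n: Z = (-6.5209, 5.4523), M = (6.5209, -5.4523). Equal radii place S and B the same way about W: S = W + 8.5·n = (15.802, 32.150), B = W − 8.5·n = (28.843, 21.245). Then |VS| = |S − V| = 35.823.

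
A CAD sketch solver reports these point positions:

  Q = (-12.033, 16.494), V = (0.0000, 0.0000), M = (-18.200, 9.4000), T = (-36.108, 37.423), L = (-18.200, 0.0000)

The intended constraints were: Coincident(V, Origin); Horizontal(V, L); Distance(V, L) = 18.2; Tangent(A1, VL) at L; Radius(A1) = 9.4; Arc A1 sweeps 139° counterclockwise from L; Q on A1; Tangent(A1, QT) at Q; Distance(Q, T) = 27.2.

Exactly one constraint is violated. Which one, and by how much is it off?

Distance(Q, T) = 27.2 — off by 4.70.

V = (0.00, 0.00) ✓; V.y = 0.00, L.y = 0.00 ✓; |VL| = 18.20 ✓; ∠(ML, LV) = 90.00° ✓; |ML| = 9.400 ✓; bearing(M→Q) − bearing(M→L) = 139.0° ✓; |MQ| = 9.400 ✓; ∠(MQ, QT) = 90.00° ✓; |QT| = 31.90 ✗.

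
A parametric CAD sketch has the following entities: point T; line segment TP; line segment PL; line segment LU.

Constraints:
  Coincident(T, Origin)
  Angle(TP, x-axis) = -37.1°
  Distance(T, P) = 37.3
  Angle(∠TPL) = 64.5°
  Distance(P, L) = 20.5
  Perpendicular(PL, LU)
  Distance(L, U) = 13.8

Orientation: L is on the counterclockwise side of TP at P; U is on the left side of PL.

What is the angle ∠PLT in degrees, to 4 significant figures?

82.48°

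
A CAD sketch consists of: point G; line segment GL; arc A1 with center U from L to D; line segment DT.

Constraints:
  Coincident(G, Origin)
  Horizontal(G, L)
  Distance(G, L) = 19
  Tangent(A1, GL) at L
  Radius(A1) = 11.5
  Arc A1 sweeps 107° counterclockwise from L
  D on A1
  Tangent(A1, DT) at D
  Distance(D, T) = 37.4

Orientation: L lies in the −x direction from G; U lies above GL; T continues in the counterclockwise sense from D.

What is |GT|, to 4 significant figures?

54.05

On A1, L sits at bearing -90° from U; a 107° counterclockwise sweep puts D at bearing 17°, so D = U + 11.5·(cos 17°, sin 17°) = (-8.002, 14.86). The tangent condition forces UD to be normal to DT, so DT runs along (−sin 17°, cos 17°); with |DT| = 37.4, T = (-18.94, 50.63). Then |GT| = |T − G| = 54.05.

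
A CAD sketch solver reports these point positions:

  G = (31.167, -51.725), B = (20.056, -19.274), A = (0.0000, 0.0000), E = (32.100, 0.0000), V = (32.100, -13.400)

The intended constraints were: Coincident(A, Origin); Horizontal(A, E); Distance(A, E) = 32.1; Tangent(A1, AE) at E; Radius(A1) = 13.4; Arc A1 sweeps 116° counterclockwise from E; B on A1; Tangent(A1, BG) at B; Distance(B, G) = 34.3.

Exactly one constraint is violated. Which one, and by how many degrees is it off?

Tangent(A1, BG) at B — off by 7.10°.

A = (0.00, 0.00) ✓; A.y = 0.00, E.y = 0.00 ✓; |AE| = 32.10 ✓; ∠(VE, EA) = 90.00° ✓; |VE| = 13.40 ✓; bearing(V→B) − bearing(V→E) = 116.0° ✓; |VB| = 13.40 ✓; ∠(VB, BG) = 97.10° ✗; |BG| = 34.30 ✓.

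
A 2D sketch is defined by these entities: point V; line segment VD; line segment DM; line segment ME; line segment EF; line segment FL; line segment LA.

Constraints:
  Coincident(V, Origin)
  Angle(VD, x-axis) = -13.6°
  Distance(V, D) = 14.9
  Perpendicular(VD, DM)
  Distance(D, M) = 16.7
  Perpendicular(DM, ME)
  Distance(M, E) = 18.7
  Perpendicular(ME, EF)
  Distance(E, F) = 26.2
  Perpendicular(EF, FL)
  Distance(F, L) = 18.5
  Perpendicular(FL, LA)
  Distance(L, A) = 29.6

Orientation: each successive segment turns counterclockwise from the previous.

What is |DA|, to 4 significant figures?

20.10

The perpendicularity gives FL at right angles to EF, so FL runs at -13.60°; with |FL| = 18.5, L = (12.05, -12.69). FL is perpendicular to LA, so LA runs at 76.40°; with |LA| = 29.6, A = (19.01, 16.08). Then |DA| = |A − D| = 20.10.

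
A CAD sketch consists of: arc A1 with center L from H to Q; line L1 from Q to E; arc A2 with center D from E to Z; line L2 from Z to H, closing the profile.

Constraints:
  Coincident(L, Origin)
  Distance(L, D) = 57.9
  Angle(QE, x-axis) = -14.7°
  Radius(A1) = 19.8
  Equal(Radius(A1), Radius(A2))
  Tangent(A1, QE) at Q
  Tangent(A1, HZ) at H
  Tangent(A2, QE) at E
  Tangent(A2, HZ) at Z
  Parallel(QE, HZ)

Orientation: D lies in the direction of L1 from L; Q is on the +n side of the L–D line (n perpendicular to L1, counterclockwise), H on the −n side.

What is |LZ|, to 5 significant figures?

61.192

The slot axis is L1's direction at -14.7°, so u = (cos -14.7°, sin -14.7°) = (0.96727, -0.25376) and n = (−sin -14.7°, cos -14.7°) = (0.25376, 0.96727). L is at the origin and D lies 57.9 along u from L, so D = 57.9·u = (56.005, -14.693). Tangency of A1 to both parallel lines with radius 19.8 puts Q and H at L ± 19.8·n: Q = (5.0244, 19.152), H = (-5.0244, -19.152). Equal radii place E and Z the same way about D: E = D + 19.8·n = (61.029, 4.4593), Z = D − 19.8·n = (50.980, -33.844). Then |LZ| = |Z − L| = 61.192.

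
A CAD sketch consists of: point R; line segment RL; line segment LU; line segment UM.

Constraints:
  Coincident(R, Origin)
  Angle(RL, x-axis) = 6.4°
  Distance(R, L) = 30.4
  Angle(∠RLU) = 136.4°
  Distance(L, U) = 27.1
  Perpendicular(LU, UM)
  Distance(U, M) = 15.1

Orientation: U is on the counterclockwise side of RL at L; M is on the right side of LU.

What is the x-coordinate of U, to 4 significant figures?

47.63

R is at the origin; RL runs at 6.4° with length 30.4, so L = 30.4·(cos 6.4°, sin 6.4°) = (30.21, 3.389). ∠RLU = 136.4°, so LU runs at 6.4° + (180° − 136.4°) = 50.00° from the x-axis; with |LU| = 27.1, U = L + 27.1·(cos 50.00°, sin 50.00°) = (47.63, 24.15). So U.x = 47.63.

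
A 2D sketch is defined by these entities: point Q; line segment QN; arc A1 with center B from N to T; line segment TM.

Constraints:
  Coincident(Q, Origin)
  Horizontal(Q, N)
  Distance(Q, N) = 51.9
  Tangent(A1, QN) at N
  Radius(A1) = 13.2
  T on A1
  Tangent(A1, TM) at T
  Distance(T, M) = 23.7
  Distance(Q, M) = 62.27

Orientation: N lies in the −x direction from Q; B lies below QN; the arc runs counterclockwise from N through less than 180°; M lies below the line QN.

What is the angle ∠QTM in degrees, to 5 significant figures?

70.914°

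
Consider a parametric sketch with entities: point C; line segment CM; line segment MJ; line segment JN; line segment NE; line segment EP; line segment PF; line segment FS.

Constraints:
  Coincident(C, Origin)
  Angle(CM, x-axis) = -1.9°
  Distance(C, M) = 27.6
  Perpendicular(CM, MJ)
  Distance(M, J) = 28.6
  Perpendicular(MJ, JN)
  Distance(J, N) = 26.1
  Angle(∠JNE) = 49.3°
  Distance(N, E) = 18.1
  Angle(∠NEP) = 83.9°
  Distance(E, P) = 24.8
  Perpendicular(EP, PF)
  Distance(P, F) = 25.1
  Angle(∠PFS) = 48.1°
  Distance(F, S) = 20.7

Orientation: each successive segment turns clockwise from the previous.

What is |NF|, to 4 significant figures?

23.95

C is at the origin; CM runs at -1.9° with length 27.6, so M = (27.58, -0.9151). CM is perpendicular to MJ, so MJ runs at -91.90°; with |MJ| = 28.6, J = (26.64, -29.50). The perpendicularity gives JN at right angles to MJ, so JN runs at 178.1°; with |JN| = 26.1, N = (0.5509, -28.63). ∠JNE = 49.3° gives NE at 47.40° from the x-axis; with |NE| = 18.1, E = (12.80, -15.31). ∠NEP = 83.9° gives EP at -48.70° from the x-axis; with |EP| = 24.8, P = (29.17, -33.94). EP is perpendicular to PF, so PF runs at -138.7°; with |PF| = 25.1, F = (10.31, -50.51). Then |NF| = |F − N| = 23.95.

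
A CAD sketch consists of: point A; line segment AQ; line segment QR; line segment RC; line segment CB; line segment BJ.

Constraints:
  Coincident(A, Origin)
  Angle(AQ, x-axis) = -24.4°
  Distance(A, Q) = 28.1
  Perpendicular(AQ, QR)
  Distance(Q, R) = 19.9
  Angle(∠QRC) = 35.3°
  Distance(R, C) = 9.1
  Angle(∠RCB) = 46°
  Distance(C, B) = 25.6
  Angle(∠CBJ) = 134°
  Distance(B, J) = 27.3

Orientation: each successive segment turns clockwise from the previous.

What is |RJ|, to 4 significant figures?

40.42

∠RCB = 46.0° gives CB at -33.10° from the x-axis; with |CB| = 25.6, B = (37.09, -34.78). ∠CBJ = 134.0° gives BJ at -79.10° from the x-axis; with |BJ| = 27.3, J = (42.26, -61.58). Then |RJ| = |J − R| = 40.42.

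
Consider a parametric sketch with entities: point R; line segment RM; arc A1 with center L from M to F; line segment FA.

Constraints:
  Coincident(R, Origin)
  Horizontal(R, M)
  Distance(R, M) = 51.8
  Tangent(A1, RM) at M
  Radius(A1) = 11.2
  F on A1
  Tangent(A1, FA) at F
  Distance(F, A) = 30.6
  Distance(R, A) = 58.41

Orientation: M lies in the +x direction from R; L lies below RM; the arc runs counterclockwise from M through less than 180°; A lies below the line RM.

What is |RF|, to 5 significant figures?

42.131

Checks: ∠(LM, MR) = 90.00° ✓; |LM| = 11.20 ✓; |LF| = 11.20 ✓; ∠(LF, FA) = 90.00° ✓; |FA| = 30.60 ✓; |RA| = 58.41 ✓.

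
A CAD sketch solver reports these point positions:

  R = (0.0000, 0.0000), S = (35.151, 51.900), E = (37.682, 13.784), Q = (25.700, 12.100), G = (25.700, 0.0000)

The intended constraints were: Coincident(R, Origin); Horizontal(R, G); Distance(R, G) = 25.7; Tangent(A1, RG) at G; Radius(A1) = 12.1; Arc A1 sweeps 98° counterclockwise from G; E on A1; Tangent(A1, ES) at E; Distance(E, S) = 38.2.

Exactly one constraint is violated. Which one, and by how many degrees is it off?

Tangent(A1, ES) at E — off by 4.20°.

R = (0.00, 0.00) ✓; R.y = 0.00, G.y = 0.00 ✓; |RG| = 25.70 ✓; ∠(QG, GR) = 90.00° ✓; |QG| = 12.10 ✓; bearing(Q→E) − bearing(Q→G) = 98.00° ✓; |QE| = 12.10 ✓; ∠(QE, ES) = 94.20° ✗; |ES| = 38.20 ✓.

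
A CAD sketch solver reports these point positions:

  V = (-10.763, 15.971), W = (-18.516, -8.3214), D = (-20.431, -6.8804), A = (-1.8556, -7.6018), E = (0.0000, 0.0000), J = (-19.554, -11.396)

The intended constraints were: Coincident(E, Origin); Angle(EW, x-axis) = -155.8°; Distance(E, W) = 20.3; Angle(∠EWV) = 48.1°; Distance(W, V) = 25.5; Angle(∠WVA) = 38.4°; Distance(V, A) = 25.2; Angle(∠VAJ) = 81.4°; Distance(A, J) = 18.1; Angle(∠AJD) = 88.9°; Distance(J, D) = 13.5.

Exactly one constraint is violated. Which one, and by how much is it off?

Distance(J, D) = 13.5 — off by 8.90.

E = (0.00, 0.00) ✓; EW at -155.8° ✓; |EW| = 20.30 ✓; ∠EWV = 48.10° ✓; |WV| = 25.50 ✓; ∠WVA = 38.40° ✓; |VA| = 25.20 ✓; ∠VAJ = 81.40° ✓; |AJ| = 18.10 ✓; ∠AJD = 88.89° ✓; |JD| = 4.600 ✗.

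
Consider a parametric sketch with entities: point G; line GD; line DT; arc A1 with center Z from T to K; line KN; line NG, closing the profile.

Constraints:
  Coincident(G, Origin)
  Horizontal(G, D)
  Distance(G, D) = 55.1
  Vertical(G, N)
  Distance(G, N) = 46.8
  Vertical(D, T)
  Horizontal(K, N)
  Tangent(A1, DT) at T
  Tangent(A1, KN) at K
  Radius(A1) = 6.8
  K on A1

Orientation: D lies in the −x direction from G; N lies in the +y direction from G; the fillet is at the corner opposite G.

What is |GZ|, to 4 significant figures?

62.71

G and N share the same x with |GN| = 46.8 and N on the +y side, so N = (0.000, 46.80). The virtual corner opposite G is at (-55.10, 46.80). Tangency of A1 to DT means the radius ZT is perpendicular to DT and since A1 is tangent to KN there, ZK ⟂ KN, with radius 6.8, so the center Z sits 6.8 in from both sides at Z = (-48.30, 40.00). Then |GZ| = |Z − G| = 62.71.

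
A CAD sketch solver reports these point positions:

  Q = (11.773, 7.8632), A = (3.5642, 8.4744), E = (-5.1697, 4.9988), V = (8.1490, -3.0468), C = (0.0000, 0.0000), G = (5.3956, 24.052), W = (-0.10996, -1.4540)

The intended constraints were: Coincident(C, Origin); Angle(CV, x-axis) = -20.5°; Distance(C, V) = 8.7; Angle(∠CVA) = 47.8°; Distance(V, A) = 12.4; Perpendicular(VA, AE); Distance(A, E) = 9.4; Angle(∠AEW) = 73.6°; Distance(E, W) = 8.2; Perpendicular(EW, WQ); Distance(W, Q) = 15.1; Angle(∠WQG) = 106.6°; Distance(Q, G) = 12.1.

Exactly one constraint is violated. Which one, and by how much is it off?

Distance(Q, G) = 12.1 — off by 5.30.

C = (0.00, 0.00) ✓; CV at -20.50° ✓; |CV| = 8.700 ✓; ∠CVA = 47.80° ✓; |VA| = 12.40 ✓; ∠(VA, AE) = 90.00° ✓; |AE| = 9.400 ✓; ∠AEW = 73.60° ✓; |EW| = 8.200 ✓; ∠(EW, WQ) = 90.00° ✓; |WQ| = 15.10 ✓; ∠WQG = 106.6° ✓; |QG| = 17.40 ✗.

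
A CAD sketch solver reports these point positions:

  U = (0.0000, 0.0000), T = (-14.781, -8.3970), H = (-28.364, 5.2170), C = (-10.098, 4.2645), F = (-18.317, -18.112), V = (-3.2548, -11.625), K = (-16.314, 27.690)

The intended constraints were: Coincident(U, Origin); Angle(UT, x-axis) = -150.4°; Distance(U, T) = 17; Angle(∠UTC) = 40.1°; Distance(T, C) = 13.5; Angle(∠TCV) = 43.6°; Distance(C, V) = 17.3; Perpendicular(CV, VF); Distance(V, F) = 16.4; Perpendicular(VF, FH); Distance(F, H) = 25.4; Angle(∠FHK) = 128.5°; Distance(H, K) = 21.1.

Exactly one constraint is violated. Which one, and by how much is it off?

Distance(H, K) = 21.1 — off by 4.40.

U = (0.00, 0.00) ✓; UT at -150.4° ✓; |UT| = 17.00 ✓; ∠UTC = 40.10° ✓; |TC| = 13.50 ✓; ∠TCV = 43.60° ✓; |CV| = 17.30 ✓; ∠(CV, VF) = 90.00° ✓; |VF| = 16.40 ✓; ∠(VF, FH) = 90.00° ✓; |FH| = 25.40 ✓; ∠FHK = 128.5° ✓; |HK| = 25.50 ✗.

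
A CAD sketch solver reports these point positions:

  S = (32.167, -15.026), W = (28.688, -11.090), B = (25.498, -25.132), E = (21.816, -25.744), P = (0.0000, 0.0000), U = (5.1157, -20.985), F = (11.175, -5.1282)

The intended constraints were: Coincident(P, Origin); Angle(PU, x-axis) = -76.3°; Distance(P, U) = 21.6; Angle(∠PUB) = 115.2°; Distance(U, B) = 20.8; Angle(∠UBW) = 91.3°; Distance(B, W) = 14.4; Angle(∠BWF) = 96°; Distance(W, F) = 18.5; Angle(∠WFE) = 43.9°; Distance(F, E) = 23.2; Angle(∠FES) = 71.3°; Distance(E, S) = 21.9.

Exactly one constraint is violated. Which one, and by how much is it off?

Distance(E, S) = 21.9 — off by 7.00.

P = (0.00, 0.00) ✓; PU at -76.30° ✓; |PU| = 21.60 ✓; ∠PUB = 115.2° ✓; |UB| = 20.80 ✓; ∠UBW = 91.30° ✓; |BW| = 14.40 ✓; ∠BWF = 96.00° ✓; |WF| = 18.50 ✓; ∠WFE = 43.90° ✓; |FE| = 23.20 ✓; ∠FES = 71.30° ✓; |ES| = 14.90 ✗.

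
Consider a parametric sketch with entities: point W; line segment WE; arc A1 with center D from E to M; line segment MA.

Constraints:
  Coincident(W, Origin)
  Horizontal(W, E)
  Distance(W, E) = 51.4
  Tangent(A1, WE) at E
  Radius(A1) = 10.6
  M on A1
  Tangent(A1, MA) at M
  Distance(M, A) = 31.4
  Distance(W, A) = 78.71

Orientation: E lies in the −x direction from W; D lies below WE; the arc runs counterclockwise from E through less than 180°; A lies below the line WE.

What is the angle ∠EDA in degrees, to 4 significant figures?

149.3°

W is at the origin; WE is horizontal with |WE| = 51.4 and E on the −x side, so E = (-51.40, 0.000). Tangency of A1 to WE means the radius DE is perpendicular to WE, so D = E + (0, -10.6) = (-51.40, -10.60). Since DM ⟂ MA (tangency), |DA| = √(10.6² + 31.4²) = 33.14 regardless of where M sits on A1. So A lies on both circle(W, 78.71) and circle(D, 33.14); the below-WE intersection is A = (-68.31, -39.10). M is the foot of the tangent from A: M = (-61.77, -8.391).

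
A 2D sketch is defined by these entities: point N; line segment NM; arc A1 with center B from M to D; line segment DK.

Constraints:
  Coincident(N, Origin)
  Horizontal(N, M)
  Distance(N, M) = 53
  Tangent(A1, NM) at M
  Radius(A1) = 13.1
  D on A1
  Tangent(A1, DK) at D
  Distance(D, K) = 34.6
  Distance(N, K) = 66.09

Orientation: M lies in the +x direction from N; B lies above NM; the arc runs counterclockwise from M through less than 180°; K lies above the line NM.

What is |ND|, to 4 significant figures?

67.02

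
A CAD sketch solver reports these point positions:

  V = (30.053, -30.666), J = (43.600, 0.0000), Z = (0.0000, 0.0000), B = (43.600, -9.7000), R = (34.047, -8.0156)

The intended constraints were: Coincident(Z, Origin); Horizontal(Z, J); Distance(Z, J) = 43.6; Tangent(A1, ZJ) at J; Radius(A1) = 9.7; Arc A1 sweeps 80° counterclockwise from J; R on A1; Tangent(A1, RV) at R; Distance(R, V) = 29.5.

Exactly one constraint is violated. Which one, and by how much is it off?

Distance(R, V) = 29.5 — off by 6.50.

Z = (0.00, 0.00) ✓; Z.y = 0.00, J.y = 0.00 ✓; |ZJ| = 43.60 ✓; ∠(BJ, JZ) = 90.00° ✓; |BJ| = 9.700 ✓; bearing(B→R) − bearing(B→J) = 80.00° ✓; |BR| = 9.700 ✓; ∠(BR, RV) = 90.00° ✓; |RV| = 23.00 ✗.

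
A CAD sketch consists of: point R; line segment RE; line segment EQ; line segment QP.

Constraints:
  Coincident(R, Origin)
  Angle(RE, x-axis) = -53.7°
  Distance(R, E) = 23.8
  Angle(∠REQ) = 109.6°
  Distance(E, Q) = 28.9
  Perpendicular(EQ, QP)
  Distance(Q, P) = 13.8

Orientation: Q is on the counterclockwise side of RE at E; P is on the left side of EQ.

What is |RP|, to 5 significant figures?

37.878

∠REQ = 109.6°, so EQ runs at -53.7° + (180° − 109.6°) = 16.700° from the x-axis; with |EQ| = 28.9, Q = E + 28.9·(cos 16.700°, sin 16.700°) = (41.771, -10.876). EQ is perpendicular to QP; with |QP| = 13.8 on the left of EQ, P = Q + 13.8·(-0.28736, 0.95782) = (37.805, 2.3416). Then |RP| = |P − R| = 37.878.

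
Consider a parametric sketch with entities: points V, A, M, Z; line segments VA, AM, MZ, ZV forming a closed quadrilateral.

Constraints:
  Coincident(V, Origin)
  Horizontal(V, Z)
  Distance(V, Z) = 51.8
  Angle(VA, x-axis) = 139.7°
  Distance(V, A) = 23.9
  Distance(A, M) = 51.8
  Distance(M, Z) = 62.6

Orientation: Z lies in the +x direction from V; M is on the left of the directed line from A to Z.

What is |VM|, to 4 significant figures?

55.56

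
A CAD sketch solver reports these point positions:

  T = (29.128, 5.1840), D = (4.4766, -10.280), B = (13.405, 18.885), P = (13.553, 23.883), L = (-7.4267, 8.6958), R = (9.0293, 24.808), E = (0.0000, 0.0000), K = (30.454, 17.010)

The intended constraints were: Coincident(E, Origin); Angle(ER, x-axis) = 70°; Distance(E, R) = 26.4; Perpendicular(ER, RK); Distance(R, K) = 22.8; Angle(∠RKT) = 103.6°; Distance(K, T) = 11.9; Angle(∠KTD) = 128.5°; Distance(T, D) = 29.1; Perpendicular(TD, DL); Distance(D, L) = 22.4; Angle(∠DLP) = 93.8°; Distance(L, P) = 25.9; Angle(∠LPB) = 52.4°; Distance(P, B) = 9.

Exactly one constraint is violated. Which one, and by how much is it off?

Distance(P, B) = 9 — off by 4.00.

E = (0.00, 0.00) ✓; ER at 70.00° ✓; |ER| = 26.40 ✓; ∠(ER, RK) = 90.00° ✓; |RK| = 22.80 ✓; ∠RKT = 103.6° ✓; |KT| = 11.90 ✓; ∠KTD = 128.5° ✓; |TD| = 29.10 ✓; ∠(TD, DL) = 90.00° ✓; |DL| = 22.40 ✓; ∠DLP = 93.80° ✓; |LP| = 25.90 ✓; ∠LPB = 52.40° ✓; |PB| = 5.000 ✗.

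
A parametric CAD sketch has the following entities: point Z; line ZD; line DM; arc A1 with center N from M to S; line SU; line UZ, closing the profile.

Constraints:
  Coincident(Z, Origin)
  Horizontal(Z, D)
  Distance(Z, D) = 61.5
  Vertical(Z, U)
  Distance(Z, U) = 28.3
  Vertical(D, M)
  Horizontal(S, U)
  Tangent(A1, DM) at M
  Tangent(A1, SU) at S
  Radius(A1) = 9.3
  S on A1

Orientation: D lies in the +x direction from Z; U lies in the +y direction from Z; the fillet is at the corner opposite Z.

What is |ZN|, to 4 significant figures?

55.55

Z is at the origin; ZD is horizontal with |ZD| = 61.5 and D on the +x side, so D = (61.50, 0.000). Z and U share the same x with |ZU| = 28.3 and U on the +y side, so U = (0.000, 28.30). The virtual corner opposite Z is at (61.50, 28.30). Tangency of A1 to DM means the radius NM is perpendicular to DM and tangency of A1 to SU means the radius NS is perpendicular to SU, with radius 9.3, so the center N sits 9.3 in from both sides at N = (52.20, 19.00). Then |ZN| = |N − Z| = 55.55.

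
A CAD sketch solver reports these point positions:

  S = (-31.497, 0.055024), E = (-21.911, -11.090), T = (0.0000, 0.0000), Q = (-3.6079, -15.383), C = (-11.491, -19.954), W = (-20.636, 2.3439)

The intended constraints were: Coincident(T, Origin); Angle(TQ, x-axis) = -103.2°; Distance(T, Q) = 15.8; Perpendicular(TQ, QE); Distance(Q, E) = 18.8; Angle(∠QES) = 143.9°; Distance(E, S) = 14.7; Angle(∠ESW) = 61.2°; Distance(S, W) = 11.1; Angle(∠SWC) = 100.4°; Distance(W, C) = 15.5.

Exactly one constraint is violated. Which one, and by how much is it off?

Distance(W, C) = 15.5 — off by 8.60.

T = (0.00, 0.00) ✓; TQ at -103.2° ✓; |TQ| = 15.80 ✓; ∠(TQ, QE) = 90.00° ✓; |QE| = 18.80 ✓; ∠QES = 143.9° ✓; |ES| = 14.70 ✓; ∠ESW = 61.20° ✓; |SW| = 11.10 ✓; ∠SWC = 100.4° ✓; |WC| = 24.10 ✗.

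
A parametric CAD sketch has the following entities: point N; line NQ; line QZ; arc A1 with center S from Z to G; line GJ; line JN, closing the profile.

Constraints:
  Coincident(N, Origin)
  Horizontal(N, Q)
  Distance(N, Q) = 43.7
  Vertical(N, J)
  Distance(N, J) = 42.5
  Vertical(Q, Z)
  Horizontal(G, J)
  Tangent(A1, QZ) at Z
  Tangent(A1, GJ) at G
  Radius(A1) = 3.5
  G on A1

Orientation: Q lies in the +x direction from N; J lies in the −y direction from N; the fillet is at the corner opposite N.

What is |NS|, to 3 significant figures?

56.0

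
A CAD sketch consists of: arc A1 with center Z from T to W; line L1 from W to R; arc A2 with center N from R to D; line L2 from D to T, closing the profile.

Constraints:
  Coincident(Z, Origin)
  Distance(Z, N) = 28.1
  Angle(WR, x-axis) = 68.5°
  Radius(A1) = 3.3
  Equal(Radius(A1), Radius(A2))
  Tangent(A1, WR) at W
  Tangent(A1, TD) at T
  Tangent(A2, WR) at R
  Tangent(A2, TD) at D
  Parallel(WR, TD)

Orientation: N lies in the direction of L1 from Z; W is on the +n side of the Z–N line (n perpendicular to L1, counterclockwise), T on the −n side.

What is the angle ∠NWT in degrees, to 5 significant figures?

83.302°

The slot axis is L1's direction at 68.5°, so u = (cos 68.5°, sin 68.5°) = (0.36650, 0.93042) and n = (−sin 68.5°, cos 68.5°) = (-0.93042, 0.36650). Z is at the origin and N lies 28.1 along u from Z, so N = 28.1·u = (10.299, 26.145). Tangency of A1 to both parallel lines with radius 3.3 puts W and T at Z ± 3.3·n: W = (-3.0704, 1.2095), T = (3.0704, -1.2095). Then cos ∠NWT = WN·WT / (|WN||WT|), giving 83.302°.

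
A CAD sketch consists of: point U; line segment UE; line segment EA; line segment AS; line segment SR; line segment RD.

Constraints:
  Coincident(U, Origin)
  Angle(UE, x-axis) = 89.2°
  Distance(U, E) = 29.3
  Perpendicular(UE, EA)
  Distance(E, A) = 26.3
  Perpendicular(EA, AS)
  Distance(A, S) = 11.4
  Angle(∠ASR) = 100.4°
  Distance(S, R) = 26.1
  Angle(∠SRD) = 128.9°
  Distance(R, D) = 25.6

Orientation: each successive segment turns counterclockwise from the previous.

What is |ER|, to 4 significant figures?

16.12

U is at the origin; UE runs at 89.2° with length 29.3, so E = (0.4091, 29.30). UE ⟂ EA, so EA runs at 179.2°; with |EA| = 26.3, A = (-25.89, 29.66). The perpendicularity gives AS at right angles to EA, so AS runs at -90.80°; with |AS| = 11.4, S = (-26.05, 18.27). ∠ASR = 100.4° gives SR at -11.20° from the x-axis; with |SR| = 26.1, R = (-0.4446, 13.20). Then |ER| = |R − E| = 16.12.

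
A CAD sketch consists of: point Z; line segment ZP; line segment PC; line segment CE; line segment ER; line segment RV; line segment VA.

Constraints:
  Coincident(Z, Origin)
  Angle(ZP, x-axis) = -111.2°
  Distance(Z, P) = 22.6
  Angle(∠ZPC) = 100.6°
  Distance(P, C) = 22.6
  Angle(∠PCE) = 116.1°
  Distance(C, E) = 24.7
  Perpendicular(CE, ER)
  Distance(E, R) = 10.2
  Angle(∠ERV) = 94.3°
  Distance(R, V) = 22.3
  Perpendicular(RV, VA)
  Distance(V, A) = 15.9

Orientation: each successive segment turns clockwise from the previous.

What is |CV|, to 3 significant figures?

12.1

Z is at the origin; ZP runs at -111.2° with length 22.6, so P = (-8.17, -21.1). ∠ZPC = 100.6° gives PC at 169° from the x-axis; with |PC| = 22.6, C = (-30.4, -16.9). ∠PCE = 116.1° gives CE at 106° from the x-axis; with |CE| = 24.7, E = (-37.0, 6.89). CE is perpendicular to ER, so ER runs at 15.5°; with |ER| = 10.2, R = (-27.2, 9.61). ∠ERV = 94.3° gives RV at -70.2° from the x-axis; with |RV| = 22.3, V = (-19.6, -11.4). Then |CV| = |V − C| = 12.1.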